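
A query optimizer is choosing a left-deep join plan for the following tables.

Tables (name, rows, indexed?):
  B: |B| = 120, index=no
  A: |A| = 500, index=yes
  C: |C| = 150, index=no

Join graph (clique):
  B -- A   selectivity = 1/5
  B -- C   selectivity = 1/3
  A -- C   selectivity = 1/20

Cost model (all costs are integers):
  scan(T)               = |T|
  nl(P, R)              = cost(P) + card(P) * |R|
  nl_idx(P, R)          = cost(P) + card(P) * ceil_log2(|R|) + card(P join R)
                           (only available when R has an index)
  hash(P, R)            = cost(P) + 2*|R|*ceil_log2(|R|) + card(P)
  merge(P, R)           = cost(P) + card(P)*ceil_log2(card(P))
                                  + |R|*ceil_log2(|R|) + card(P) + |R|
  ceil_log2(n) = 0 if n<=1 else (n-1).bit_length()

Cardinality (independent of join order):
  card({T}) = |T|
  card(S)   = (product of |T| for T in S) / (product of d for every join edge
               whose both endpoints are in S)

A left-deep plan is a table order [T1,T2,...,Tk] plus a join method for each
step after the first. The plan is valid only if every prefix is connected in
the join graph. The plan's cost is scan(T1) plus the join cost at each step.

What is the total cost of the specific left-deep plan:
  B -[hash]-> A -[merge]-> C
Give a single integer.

step 1: scan B: cost=120, card=120
step 2: join A via hash
    card(P join A) = 120*500/(5) = 12000
    cost = 120 + 2*500*9 + 120 = 9240
step 3: join C via merge
    card(P join C) = 12000*150/(3*20) = 30000
    cost = 9240 + 12000*14 + 150*8 + 12000 + 150 = 190590

190590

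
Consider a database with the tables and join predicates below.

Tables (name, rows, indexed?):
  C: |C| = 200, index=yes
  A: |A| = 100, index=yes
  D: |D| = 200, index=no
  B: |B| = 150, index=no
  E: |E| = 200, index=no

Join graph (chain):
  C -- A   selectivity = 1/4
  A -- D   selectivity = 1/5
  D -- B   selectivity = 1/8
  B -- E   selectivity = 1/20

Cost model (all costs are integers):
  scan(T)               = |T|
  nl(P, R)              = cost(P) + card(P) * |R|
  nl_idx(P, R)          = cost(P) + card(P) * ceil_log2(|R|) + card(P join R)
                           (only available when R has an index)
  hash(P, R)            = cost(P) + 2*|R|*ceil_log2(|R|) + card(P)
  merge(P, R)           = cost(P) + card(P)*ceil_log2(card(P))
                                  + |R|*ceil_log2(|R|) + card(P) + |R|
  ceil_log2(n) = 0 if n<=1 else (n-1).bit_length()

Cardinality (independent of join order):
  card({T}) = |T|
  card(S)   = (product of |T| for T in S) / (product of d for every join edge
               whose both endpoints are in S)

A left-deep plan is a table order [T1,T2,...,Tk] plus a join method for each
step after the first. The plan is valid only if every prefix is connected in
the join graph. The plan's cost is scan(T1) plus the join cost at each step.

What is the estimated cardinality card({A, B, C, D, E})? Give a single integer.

Tables in S: A(100), B(150), C(200), D(200), E(200)
Edges inside S: C-A(d=4), A-D(d=5), D-B(d=8), B-E(d=20)
numerator = 100 * 150 * 200 * 200 * 200 = 120000000000
denominator = 4 * 5 * 8 * 20 = 3200
card(S) = 120000000000 / 3200 = 37500000

37500000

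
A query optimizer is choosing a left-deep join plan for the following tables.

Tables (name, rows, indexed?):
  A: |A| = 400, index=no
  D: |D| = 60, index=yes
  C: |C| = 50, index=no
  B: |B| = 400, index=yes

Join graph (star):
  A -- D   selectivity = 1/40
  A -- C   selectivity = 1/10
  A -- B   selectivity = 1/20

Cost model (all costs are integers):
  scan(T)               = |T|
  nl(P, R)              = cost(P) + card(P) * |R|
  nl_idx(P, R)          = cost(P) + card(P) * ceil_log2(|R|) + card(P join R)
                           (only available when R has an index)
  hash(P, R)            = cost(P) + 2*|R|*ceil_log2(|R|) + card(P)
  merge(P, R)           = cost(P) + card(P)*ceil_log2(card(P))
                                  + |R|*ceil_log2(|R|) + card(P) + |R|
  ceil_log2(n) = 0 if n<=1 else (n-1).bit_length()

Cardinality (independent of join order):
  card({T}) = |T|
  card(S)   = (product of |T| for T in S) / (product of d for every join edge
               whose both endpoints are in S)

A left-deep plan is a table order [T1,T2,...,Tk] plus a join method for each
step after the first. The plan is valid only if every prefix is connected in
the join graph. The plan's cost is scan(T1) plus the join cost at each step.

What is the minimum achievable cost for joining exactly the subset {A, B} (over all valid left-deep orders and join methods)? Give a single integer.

8000

Selinger DP over subsets of {A,B}:
  {A}: scan cost=400, card=400
  {B}: scan cost=400, card=400
  {AB}: card=8000; try (B,hash)→8000, (A,hash)→8000, (B,merge)→8400, (A,merge)→8400, (B,nl_idx)→12000, (B,nl)→160400 …(+1); best=8000 via (B,hash)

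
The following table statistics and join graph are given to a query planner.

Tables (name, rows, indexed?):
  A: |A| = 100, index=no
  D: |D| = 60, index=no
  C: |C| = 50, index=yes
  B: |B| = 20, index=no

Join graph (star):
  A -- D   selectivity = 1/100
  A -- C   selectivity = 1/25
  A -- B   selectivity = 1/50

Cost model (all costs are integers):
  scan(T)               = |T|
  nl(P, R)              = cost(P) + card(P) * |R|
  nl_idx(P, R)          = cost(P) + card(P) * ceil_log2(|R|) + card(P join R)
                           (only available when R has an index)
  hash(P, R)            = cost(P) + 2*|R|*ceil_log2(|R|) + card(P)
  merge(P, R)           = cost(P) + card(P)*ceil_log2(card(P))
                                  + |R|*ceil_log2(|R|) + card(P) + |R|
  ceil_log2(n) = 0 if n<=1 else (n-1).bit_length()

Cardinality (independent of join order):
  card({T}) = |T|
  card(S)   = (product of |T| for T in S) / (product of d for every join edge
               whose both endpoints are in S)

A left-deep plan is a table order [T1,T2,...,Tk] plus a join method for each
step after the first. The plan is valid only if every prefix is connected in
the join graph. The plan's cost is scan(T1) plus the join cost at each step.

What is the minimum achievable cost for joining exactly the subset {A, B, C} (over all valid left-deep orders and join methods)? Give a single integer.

Selinger DP over subsets of {A,B,C}:
  {A}: scan cost=100, card=100
  {C}: scan cost=50, card=50
  {B}: scan cost=20, card=20
  {AC}: card=200; try (C,hash)→800, (C,nl_idx)→900, (A,merge)→1200, (C,merge)→1250, (A,hash)→1500, (A,nl)→5050 …(+1); best=800 via (C,hash)
  {AB}: card=40; try (B,hash)→400, (A,merge)→940, (B,merge)→1020, (A,hash)→1440, (A,nl)→2020, (B,nl)→2100; best=400 via (B,hash)
  {ABC}: card=80; try (C,nl_idx)→720, (C,merge)→1030, (C,hash)→1040, (B,hash)→1200, (C,nl)→2400, (B,merge)→2720 …(+1); best=720 via (C,nl_idx)

720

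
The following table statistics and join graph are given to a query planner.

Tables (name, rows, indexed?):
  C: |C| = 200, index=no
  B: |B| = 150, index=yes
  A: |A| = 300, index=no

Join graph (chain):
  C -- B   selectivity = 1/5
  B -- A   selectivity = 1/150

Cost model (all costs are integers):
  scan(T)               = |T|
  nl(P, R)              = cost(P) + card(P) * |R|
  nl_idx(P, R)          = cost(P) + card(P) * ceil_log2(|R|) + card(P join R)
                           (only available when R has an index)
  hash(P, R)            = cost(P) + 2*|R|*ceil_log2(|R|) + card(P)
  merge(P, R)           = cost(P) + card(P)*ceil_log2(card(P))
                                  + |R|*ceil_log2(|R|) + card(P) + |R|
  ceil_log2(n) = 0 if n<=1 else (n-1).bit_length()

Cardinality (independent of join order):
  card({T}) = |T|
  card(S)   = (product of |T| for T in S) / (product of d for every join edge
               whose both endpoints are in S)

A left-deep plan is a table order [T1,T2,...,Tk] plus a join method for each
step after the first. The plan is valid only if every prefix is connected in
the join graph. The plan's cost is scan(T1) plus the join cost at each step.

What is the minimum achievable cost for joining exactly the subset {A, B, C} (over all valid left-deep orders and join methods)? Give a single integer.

Selinger DP over subsets of {A,B,C}:
  {C}: scan cost=200, card=200
  {B}: scan cost=150, card=150
  {A}: scan cost=300, card=300
  {BC}: card=6000; try (B,hash)→2800, (C,merge)→3300, (B,merge)→3350, (C,hash)→3500, (B,nl_idx)→7800, (C,nl)→30150 …(+1); best=2800 via (B,hash)
  {AB}: card=300; try (B,hash)→3000, (B,nl_idx)→3000, (A,merge)→4500, (B,merge)→4650, (A,hash)→5700, (A,nl)→45150 …(+1); best=3000 via (B,hash)
  {ABC}: card=12000; try (C,hash)→6500, (C,merge)→7800, (A,hash)→14200, (C,nl)→63000, (A,merge)→89800, (A,nl)→1802800; best=6500 via (C,hash)

6500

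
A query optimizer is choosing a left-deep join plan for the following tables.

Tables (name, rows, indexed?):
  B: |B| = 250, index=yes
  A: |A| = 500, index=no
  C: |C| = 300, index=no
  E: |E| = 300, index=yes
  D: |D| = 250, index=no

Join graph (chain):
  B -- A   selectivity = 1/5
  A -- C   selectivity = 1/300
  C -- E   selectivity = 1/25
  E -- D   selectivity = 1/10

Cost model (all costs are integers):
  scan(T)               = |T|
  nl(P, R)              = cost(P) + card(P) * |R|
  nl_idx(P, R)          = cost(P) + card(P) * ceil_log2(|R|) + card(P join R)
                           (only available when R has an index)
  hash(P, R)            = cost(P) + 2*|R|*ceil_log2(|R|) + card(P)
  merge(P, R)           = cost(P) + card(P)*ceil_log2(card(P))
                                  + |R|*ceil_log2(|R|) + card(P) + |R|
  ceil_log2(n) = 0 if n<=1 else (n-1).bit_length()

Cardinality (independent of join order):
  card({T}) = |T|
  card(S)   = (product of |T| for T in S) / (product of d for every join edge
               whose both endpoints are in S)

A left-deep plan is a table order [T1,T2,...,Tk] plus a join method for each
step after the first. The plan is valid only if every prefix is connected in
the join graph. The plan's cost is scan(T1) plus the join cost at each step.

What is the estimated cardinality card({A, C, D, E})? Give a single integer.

150000

Tables in S: A(500), C(300), D(250), E(300)
Edges inside S: A-C(d=300), C-E(d=25), E-D(d=10)
numerator = 500 * 300 * 250 * 300 = 11250000000
denominator = 300 * 25 * 10 = 75000
card(S) = 11250000000 / 75000 = 150000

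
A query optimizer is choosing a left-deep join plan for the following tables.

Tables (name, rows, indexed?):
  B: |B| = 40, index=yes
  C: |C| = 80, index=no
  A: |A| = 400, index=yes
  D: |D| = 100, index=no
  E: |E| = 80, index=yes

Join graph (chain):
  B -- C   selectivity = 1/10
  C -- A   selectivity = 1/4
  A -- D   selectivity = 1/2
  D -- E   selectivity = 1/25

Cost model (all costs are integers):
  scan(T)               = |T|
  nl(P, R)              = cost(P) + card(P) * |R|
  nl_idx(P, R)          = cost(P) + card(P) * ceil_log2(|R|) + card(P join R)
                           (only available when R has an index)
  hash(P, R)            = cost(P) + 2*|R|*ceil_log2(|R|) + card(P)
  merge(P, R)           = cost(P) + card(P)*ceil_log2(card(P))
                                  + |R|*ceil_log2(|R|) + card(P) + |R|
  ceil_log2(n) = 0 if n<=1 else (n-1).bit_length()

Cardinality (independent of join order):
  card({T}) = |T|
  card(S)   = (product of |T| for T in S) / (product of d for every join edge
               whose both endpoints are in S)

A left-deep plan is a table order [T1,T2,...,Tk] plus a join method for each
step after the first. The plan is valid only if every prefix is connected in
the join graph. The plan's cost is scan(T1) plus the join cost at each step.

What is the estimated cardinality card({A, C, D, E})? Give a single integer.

Tables in S: A(400), C(80), D(100), E(80)
Edges inside S: C-A(d=4), A-D(d=2), D-E(d=25)
numerator = 400 * 80 * 100 * 80 = 256000000
denominator = 4 * 2 * 25 = 200
card(S) = 256000000 / 200 = 1280000

1280000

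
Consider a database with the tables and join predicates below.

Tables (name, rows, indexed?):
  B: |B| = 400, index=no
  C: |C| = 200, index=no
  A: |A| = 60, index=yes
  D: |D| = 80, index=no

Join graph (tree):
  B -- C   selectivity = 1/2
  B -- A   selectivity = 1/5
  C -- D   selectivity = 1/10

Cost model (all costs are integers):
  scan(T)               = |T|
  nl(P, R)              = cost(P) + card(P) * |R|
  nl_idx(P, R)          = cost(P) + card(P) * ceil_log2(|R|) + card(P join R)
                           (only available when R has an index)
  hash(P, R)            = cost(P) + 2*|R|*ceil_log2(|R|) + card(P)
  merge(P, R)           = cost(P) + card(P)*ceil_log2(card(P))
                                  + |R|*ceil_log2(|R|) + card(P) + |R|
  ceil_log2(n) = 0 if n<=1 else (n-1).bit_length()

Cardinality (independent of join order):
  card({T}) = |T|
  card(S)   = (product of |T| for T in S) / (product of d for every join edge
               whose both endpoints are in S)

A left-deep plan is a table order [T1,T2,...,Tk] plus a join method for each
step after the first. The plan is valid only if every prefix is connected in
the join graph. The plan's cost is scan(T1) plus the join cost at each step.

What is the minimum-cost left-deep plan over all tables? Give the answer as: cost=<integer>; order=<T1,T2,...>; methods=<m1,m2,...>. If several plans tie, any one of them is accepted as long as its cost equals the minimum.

cost=331040; order=C,D,B,A; methods=hash,hash,hash

Selinger DP (subsets sized 1..n):
  {B}: scan cost=400, card=400
  {C}: scan cost=200, card=200
  {A}: scan cost=60, card=60
  {D}: scan cost=80, card=80
  {BC}: card=40000; try (C,hash)→4000, (B,merge)→6000, (C,merge)→6200, (B,hash)→7600, (B,nl)→80200, (C,nl)→80400; best=4000 via (C,hash)
  {AB}: card=4800; try (A,hash)→1520, (B,merge)→4480, (A,merge)→4820, (B,hash)→7320, (A,nl_idx)→7600, (B,nl)→24060 …(+1); best=1520 via (A,hash)
  {CD}: card=1600; try (D,hash)→1520, (C,merge)→2520, (D,merge)→2640, (C,hash)→3360, (C,nl)→16080, (D,nl)→16200; best=1520 via (D,hash)
  {ABC}: card=480000; try (C,hash)→9520, (A,hash)→44720, (C,merge)→70520, (A,merge)→684420, (A,nl_idx)→724000, (C,nl)→961520 …(+1); best=9520 via (C,hash)
  {BCD}: card=320000; try (B,hash)→10320, (B,merge)→24720, (D,hash)→45120, (B,nl)→641520, (D,merge)→684640, (D,nl)→3204000; best=10320 via (B,hash)
  {ABCD}: card=3840000; try (A,hash)→331040, (D,hash)→490640, (A,nl_idx)→5770320, (A,merge)→6410740, (D,merge)→9610160, (A,nl)→19210320 …(+1); best=331040 via (A,hash)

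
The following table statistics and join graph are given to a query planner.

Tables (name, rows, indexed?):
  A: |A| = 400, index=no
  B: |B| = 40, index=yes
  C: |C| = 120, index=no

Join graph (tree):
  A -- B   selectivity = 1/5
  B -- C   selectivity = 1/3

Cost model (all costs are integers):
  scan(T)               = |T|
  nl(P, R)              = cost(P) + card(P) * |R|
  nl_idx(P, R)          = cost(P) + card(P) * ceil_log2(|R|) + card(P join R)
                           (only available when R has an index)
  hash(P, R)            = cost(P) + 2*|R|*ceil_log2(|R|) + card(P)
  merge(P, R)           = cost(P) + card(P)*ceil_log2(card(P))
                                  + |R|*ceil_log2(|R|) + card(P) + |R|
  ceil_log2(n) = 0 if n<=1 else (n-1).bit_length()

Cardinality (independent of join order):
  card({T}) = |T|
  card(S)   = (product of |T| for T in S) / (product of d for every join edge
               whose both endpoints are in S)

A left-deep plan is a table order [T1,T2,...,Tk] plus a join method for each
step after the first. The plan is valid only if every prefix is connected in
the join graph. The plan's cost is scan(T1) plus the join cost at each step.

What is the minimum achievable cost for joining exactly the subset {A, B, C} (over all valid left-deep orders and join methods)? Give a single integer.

6160

Selinger DP over subsets of {A,B,C}:
  {A}: scan cost=400, card=400
  {B}: scan cost=40, card=40
  {C}: scan cost=120, card=120
  {AB}: card=3200; try (B,hash)→1280, (A,merge)→4320, (B,merge)→4680, (B,nl_idx)→6000, (A,hash)→7280, (A,nl)→16040 …(+1); best=1280 via (B,hash)
  {BC}: card=1600; try (B,hash)→720, (C,merge)→1280, (B,merge)→1360, (C,hash)→1760, (B,nl_idx)→2440, (C,nl)→4840 …(+1); best=720 via (B,hash)
  {ABC}: card=128000; try (C,hash)→6160, (A,hash)→9520, (A,merge)→23920, (C,merge)→43840, (C,nl)→385280, (A,nl)→640720; best=6160 via (C,hash)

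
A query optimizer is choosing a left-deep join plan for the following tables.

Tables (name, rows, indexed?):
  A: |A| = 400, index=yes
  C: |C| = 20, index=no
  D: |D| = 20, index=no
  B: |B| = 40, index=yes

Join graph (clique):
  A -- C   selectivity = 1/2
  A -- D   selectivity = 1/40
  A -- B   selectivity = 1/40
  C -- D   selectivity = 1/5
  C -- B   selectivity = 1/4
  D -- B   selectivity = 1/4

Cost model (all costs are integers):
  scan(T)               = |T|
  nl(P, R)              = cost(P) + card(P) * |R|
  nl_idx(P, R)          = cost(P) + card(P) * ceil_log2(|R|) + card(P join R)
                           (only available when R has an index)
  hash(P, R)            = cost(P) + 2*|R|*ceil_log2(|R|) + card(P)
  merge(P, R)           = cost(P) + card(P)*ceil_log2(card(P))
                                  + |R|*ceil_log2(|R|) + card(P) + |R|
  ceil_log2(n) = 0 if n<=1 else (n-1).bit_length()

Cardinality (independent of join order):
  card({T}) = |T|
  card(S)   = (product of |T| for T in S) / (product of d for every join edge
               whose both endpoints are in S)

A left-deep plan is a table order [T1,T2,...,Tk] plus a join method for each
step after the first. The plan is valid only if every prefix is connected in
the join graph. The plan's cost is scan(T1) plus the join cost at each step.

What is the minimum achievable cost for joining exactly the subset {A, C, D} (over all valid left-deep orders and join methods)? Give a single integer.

800

Selinger DP over subsets of {A,C,D}:
  {A}: scan cost=400, card=400
  {C}: scan cost=20, card=20
  {D}: scan cost=20, card=20
  {AC}: card=4000; try (C,hash)→1000, (A,merge)→4140, (A,nl_idx)→4200, (C,merge)→4520, (A,hash)→7240, (A,nl)→8020 …(+1); best=1000 via (C,hash)
  {AD}: card=200; try (A,nl_idx)→400, (D,hash)→1000, (A,merge)→4140, (D,merge)→4520, (A,hash)→7240, (A,nl)→8020 …(+1); best=400 via (A,nl_idx)
  {CD}: card=80; try (D,hash)→240, (C,hash)→240, (D,merge)→260, (C,merge)→260, (D,nl)→420, (C,nl)→420; best=240 via (D,hash)
  {ACD}: card=400; try (C,hash)→800, (A,nl_idx)→1360, (C,merge)→2320, (C,nl)→4400, (A,merge)→4880, (D,hash)→5200 …(+4); best=800 via (C,hash)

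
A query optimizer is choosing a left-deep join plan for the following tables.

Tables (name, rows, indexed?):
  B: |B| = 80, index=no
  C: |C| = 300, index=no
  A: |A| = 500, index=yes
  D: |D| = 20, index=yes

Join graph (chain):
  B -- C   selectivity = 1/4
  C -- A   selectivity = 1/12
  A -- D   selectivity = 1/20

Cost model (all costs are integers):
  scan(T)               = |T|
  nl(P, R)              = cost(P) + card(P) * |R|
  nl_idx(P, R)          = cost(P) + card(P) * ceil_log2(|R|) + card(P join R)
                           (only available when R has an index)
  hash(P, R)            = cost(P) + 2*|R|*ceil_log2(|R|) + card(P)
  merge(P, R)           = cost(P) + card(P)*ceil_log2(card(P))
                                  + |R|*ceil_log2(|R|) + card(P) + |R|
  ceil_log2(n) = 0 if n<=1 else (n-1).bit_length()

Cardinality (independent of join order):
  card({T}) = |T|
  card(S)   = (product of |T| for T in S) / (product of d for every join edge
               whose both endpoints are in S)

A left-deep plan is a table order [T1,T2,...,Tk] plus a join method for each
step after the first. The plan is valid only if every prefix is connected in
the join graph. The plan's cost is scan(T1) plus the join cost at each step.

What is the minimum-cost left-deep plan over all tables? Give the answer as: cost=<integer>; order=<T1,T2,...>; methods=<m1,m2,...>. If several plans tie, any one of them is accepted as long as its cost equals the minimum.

cost=20220; order=D,A,C,B; methods=nl_idx,hash,hash

Selinger DP (subsets sized 1..n):
  {B}: scan cost=80, card=80
  {C}: scan cost=300, card=300
  {A}: scan cost=500, card=500
  {D}: scan cost=20, card=20
  {BC}: card=6000; try (B,hash)→1720, (C,merge)→3720, (B,merge)→3940, (C,hash)→5560, (C,nl)→24080, (B,nl)→24300; best=1720 via (B,hash)
  {AC}: card=12500; try (C,hash)→6400, (A,merge)→8300, (C,merge)→8500, (A,hash)→9600, (A,nl_idx)→15500, (A,nl)→150300 …(+1); best=6400 via (C,hash)
  {AD}: card=500; try (A,nl_idx)→700, (D,hash)→1200, (D,nl_idx)→3500, (A,merge)→5140, (D,merge)→5620, (A,hash)→9040 …(+2); best=700 via (A,nl_idx)
  {ABC}: card=250000; try (A,hash)→16720, (B,hash)→20020, (A,merge)→90720, (B,merge)→194540, (A,nl_idx)→305720, (B,nl)→1006400 …(+1); best=16720 via (A,hash)
  {ACD}: card=12500; try (C,hash)→6600, (C,merge)→8700, (D,hash)→19100, (D,nl_idx)→81400, (C,nl)→150700, (D,merge)→194020 …(+1); best=6600 via (C,hash)
  {ABCD}: card=250000; try (B,hash)→20220, (B,merge)→194740, (D,hash)→266920, (B,nl)→1006600, (D,nl_idx)→1516720, (D,merge)→4766840 …(+1); best=20220 via (B,hash)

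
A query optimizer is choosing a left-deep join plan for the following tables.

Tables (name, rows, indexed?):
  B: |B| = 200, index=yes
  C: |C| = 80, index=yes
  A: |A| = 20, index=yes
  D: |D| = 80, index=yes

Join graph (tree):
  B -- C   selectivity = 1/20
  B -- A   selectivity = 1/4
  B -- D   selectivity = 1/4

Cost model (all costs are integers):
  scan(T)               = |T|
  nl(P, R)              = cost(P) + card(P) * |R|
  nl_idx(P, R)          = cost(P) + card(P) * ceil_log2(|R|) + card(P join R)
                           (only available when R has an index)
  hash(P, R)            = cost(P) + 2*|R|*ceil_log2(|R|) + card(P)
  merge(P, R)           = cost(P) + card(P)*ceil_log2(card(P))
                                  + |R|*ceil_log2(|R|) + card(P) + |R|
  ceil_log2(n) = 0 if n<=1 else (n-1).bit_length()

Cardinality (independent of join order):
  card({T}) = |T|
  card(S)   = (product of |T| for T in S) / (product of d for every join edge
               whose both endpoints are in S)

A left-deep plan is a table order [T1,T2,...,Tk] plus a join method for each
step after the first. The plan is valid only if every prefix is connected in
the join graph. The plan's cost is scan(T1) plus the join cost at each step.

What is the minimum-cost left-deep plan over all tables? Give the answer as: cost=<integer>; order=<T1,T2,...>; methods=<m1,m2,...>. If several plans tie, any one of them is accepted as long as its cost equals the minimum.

Selinger DP (subsets sized 1..n):
  {B}: scan cost=200, card=200
  {C}: scan cost=80, card=80
  {A}: scan cost=20, card=20
  {D}: scan cost=80, card=80
  {BC}: card=800; try (C,hash)→1520, (B,nl_idx)→1520, (C,nl_idx)→2400, (B,merge)→2520, (C,merge)→2640, (B,hash)→3360 …(+2); best=1520 via (C,hash)
  {AB}: card=1000; try (A,hash)→600, (B,nl_idx)→1180, (B,merge)→1940, (A,merge)→2120, (A,nl_idx)→2200, (B,hash)→3240 …(+2); best=600 via (A,hash)
  {BD}: card=4000; try (D,hash)→1520, (B,merge)→2520, (D,merge)→2640, (B,hash)→3360, (B,nl_idx)→4720, (D,nl_idx)→5600 …(+2); best=1520 via (D,hash)
  {ABC}: card=4000; try (A,hash)→2520, (C,hash)→2720, (A,nl_idx)→9520, (A,merge)→10440, (C,nl_idx)→11600, (C,merge)→12240 …(+2); best=2520 via (A,hash)
  {BCD}: card=16000; try (D,hash)→3440, (C,hash)→6640, (D,merge)→10960, (D,nl_idx)→23120, (C,nl_idx)→45520, (C,merge)→54160 …(+2); best=3440 via (D,hash)
  {ABD}: card=20000; try (D,hash)→2720, (A,hash)→5720, (D,merge)→12240, (D,nl_idx)→27600, (A,nl_idx)→41520, (A,merge)→53640 …(+2); best=2720 via (D,hash)
  {ABCD}: card=80000; try (D,hash)→7640, (A,hash)→19640, (C,hash)→23840, (D,merge)→55160, (D,nl_idx)→110520, (A,nl_idx)→163440 …(+6); best=7640 via (D,hash)

cost=7640; order=B,C,A,D; methods=hash,hash,hash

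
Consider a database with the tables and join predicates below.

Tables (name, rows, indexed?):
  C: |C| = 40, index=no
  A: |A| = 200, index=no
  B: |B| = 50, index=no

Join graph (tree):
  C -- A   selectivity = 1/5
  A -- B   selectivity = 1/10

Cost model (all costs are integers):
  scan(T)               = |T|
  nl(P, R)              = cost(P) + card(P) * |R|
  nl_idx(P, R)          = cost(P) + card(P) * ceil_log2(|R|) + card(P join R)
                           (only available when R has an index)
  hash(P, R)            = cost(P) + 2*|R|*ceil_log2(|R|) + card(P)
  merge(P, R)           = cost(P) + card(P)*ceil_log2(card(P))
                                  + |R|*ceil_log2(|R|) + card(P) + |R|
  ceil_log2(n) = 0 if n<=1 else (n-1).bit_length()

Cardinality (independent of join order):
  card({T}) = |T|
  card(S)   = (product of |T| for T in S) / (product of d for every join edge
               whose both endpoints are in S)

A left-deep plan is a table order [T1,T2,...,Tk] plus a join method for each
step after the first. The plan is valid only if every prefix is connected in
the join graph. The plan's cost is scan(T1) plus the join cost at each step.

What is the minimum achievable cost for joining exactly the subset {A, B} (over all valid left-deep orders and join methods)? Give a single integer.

1000

Selinger DP over subsets of {A,B}:
  {A}: scan cost=200, card=200
  {B}: scan cost=50, card=50
  {AB}: card=1000; try (B,hash)→1000, (A,merge)→2200, (B,merge)→2350, (A,hash)→3300, (A,nl)→10050, (B,nl)→10200; best=1000 via (B,hash)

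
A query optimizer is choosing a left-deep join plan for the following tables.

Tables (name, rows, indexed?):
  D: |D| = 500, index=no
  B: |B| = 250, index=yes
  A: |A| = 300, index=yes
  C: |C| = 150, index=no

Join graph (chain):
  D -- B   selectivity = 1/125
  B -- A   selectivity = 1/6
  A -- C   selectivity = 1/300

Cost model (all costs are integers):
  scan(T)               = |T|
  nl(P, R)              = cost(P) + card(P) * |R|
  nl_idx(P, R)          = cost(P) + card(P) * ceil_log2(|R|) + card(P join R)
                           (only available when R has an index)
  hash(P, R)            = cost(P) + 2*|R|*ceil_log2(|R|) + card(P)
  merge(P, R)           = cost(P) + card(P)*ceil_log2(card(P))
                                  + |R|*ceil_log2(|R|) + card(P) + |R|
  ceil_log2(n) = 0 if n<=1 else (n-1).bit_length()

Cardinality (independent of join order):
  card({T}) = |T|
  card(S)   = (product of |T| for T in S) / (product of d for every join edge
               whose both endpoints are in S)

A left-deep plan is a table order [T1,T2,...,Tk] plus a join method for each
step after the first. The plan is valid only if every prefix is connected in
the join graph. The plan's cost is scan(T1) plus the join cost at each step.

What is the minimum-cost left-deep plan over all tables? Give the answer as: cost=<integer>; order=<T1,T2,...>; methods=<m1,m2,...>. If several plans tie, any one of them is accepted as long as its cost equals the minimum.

cost=20500; order=C,A,B,D; methods=nl_idx,merge,hash

Selinger DP (subsets sized 1..n):
  {D}: scan cost=500, card=500
  {B}: scan cost=250, card=250
  {A}: scan cost=300, card=300
  {C}: scan cost=150, card=150
  {BD}: card=1000; try (B,hash)→5000, (B,nl_idx)→5500, (D,merge)→7500, (B,merge)→7750, (D,hash)→9500, (D,nl)→125250 …(+1); best=5000 via (B,hash)
  {AB}: card=12500; try (B,hash)→4600, (A,merge)→5500, (B,merge)→5550, (A,hash)→5900, (A,nl_idx)→15000, (B,nl_idx)→15200 …(+2); best=4600 via (B,hash)
  {AC}: card=150; try (A,nl_idx)→1650, (C,hash)→3000, (A,merge)→4500, (C,merge)→4650, (A,hash)→5700, (A,nl)→45150 …(+1); best=1650 via (A,nl_idx)
  {ABD}: card=50000; try (A,hash)→11400, (A,merge)→19000, (D,hash)→26100, (A,nl_idx)→64000, (D,merge)→197100, (A,nl)→305000 …(+1); best=11400 via (A,hash)
  {ABC}: card=6250; try (B,merge)→5250, (B,hash)→5800, (B,nl_idx)→9100, (C,hash)→19500, (B,nl)→39150, (C,merge)→193450 …(+1); best=5250 via (B,merge)
  {ABCD}: card=25000; try (D,hash)→20500, (C,hash)→63800, (D,merge)→97750, (C,merge)→862750, (D,nl)→3130250, (C,nl)→7511400; best=20500 via (D,hash)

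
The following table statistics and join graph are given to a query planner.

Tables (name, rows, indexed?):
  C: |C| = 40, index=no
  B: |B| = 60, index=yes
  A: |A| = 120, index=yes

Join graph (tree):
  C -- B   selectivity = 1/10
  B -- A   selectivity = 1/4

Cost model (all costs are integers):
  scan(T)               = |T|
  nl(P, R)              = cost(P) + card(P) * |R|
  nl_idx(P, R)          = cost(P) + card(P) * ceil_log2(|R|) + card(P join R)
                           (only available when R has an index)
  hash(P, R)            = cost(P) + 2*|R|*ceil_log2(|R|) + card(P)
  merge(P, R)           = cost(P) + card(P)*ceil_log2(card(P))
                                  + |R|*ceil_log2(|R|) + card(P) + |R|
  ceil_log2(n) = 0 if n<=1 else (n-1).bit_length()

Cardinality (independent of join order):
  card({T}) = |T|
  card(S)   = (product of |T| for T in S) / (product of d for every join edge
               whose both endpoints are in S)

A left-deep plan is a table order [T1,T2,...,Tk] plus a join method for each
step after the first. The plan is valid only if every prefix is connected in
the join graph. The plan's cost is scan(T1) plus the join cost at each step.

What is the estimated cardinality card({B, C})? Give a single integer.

240

Tables in S: B(60), C(40)
Edges inside S: C-B(d=10)
numerator = 60 * 40 = 2400
denominator = 10 = 10
card(S) = 2400 / 10 = 240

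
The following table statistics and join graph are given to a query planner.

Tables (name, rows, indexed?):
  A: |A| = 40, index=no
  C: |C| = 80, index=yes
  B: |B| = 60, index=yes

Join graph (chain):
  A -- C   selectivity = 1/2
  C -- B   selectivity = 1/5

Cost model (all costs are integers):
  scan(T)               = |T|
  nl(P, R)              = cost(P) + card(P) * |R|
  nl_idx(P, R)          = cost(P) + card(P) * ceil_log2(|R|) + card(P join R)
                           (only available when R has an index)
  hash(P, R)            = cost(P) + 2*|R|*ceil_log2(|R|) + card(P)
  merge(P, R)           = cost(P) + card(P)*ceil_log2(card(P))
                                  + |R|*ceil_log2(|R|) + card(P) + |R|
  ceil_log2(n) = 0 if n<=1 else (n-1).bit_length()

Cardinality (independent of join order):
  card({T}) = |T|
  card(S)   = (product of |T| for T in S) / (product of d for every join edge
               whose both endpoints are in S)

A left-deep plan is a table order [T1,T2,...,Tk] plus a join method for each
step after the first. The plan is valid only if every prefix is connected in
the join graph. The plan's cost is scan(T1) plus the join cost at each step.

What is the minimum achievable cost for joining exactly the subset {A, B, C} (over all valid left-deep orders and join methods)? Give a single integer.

Selinger DP over subsets of {A,B,C}:
  {A}: scan cost=40, card=40
  {C}: scan cost=80, card=80
  {B}: scan cost=60, card=60
  {AC}: card=1600; try (A,hash)→640, (C,merge)→960, (A,merge)→1000, (C,hash)→1200, (C,nl_idx)→1920, (C,nl)→3240 …(+1); best=640 via (A,hash)
  {BC}: card=960; try (B,hash)→880, (C,merge)→1120, (B,merge)→1140, (C,hash)→1240, (C,nl_idx)→1440, (B,nl_idx)→1520 …(+2); best=880 via (B,hash)
  {ABC}: card=19200; try (A,hash)→2320, (B,hash)→2960, (A,merge)→11720, (B,merge)→20260, (B,nl_idx)→29440, (A,nl)→39280 …(+1); best=2320 via (A,hash)

2320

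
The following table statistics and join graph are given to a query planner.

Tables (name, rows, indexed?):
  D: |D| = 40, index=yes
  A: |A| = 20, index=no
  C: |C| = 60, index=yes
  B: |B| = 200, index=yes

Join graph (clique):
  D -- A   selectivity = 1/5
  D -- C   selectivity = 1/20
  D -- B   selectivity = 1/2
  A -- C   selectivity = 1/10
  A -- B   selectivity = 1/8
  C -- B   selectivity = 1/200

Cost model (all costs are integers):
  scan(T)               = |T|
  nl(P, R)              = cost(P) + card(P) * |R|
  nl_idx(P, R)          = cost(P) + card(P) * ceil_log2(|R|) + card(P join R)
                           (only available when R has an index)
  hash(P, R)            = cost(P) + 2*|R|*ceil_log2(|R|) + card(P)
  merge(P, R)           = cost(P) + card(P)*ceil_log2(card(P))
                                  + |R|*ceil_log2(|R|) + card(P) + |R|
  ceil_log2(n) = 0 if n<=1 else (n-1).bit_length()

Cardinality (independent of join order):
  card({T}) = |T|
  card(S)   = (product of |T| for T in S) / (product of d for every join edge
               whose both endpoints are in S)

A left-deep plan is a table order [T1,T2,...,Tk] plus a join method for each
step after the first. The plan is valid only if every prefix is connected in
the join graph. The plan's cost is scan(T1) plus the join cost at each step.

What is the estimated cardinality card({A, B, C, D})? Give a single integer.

3

Tables in S: A(20), B(200), C(60), D(40)
Edges inside S: D-A(d=5), D-C(d=20), D-B(d=2), A-C(d=10), A-B(d=8), C-B(d=200)
numerator = 20 * 200 * 60 * 40 = 9600000
denominator = 5 * 20 * 2 * 10 * 8 * 200 = 3200000
card(S) = 9600000 / 3200000 = 3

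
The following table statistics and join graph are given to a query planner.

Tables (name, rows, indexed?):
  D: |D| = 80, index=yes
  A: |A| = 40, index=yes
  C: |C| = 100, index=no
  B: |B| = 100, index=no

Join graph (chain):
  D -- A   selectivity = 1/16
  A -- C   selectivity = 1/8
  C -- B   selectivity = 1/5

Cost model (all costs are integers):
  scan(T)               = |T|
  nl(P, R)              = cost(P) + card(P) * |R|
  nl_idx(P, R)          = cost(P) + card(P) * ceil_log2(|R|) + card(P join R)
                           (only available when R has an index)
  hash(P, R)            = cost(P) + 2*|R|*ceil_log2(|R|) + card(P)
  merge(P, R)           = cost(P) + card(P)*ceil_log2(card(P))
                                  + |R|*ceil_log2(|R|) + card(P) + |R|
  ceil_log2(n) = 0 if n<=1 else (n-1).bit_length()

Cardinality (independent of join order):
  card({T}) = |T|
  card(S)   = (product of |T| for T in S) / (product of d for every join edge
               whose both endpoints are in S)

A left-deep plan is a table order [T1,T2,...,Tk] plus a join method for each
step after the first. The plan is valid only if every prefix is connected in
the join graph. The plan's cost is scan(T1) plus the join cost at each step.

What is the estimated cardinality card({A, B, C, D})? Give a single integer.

50000

Tables in S: A(40), B(100), C(100), D(80)
Edges inside S: D-A(d=16), A-C(d=8), C-B(d=5)
numerator = 40 * 100 * 100 * 80 = 32000000
denominator = 16 * 8 * 5 = 640
card(S) = 32000000 / 640 = 50000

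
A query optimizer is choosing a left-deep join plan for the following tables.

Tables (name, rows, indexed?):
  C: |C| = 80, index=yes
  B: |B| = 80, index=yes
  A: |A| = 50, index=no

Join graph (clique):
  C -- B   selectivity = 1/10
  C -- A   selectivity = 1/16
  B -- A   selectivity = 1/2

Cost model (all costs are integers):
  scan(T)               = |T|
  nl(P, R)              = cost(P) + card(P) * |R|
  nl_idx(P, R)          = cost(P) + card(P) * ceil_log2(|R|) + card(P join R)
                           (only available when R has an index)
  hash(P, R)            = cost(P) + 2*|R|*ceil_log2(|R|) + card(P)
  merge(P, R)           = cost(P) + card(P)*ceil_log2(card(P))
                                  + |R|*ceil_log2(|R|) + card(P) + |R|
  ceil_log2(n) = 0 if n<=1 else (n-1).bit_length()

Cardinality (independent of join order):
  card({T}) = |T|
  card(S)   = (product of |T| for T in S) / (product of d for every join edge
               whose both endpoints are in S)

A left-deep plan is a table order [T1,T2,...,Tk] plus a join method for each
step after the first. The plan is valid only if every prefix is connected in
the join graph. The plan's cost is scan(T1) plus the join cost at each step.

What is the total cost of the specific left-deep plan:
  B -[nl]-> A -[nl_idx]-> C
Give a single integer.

step 1: scan B: cost=80, card=80
step 2: join A via nl
    card(P join A) = 80*50/(2) = 2000
    cost = 80 + 80*50 = 4080
step 3: join C via nl_idx
    card(P join C) = 2000*80/(10*16) = 1000
    cost = 4080 + 2000*7 + 1000 = 19080

19080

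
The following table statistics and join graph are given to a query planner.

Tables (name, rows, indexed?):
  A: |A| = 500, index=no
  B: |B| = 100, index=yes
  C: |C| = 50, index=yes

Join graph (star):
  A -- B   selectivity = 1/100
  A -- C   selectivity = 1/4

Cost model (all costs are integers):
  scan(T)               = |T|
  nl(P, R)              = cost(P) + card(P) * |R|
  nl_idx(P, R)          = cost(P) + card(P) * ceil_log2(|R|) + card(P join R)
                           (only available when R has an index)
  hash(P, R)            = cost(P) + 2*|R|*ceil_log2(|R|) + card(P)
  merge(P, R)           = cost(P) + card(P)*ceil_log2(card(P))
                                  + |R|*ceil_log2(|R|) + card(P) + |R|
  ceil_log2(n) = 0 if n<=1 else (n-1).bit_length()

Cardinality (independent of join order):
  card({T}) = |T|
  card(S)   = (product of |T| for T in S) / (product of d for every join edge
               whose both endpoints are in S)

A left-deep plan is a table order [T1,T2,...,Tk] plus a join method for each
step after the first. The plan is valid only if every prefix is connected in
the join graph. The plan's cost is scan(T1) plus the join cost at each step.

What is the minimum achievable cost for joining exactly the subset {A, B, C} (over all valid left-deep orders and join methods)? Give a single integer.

3500

Selinger DP over subsets of {A,B,C}:
  {A}: scan cost=500, card=500
  {B}: scan cost=100, card=100
  {C}: scan cost=50, card=50
  {AB}: card=500; try (B,hash)→2400, (B,nl_idx)→4500, (A,merge)→5900, (B,merge)→6300, (A,hash)→9200, (A,nl)→50100 …(+1); best=2400 via (B,hash)
  {AC}: card=6250; try (C,hash)→1600, (A,merge)→5400, (C,merge)→5850, (A,hash)→9100, (C,nl_idx)→9750, (A,nl)→25050 …(+1); best=1600 via (C,hash)
  {ABC}: card=6250; try (C,hash)→3500, (C,merge)→7750, (B,hash)→9250, (C,nl_idx)→11650, (C,nl)→27400, (B,nl_idx)→51600 …(+2); best=3500 via (C,hash)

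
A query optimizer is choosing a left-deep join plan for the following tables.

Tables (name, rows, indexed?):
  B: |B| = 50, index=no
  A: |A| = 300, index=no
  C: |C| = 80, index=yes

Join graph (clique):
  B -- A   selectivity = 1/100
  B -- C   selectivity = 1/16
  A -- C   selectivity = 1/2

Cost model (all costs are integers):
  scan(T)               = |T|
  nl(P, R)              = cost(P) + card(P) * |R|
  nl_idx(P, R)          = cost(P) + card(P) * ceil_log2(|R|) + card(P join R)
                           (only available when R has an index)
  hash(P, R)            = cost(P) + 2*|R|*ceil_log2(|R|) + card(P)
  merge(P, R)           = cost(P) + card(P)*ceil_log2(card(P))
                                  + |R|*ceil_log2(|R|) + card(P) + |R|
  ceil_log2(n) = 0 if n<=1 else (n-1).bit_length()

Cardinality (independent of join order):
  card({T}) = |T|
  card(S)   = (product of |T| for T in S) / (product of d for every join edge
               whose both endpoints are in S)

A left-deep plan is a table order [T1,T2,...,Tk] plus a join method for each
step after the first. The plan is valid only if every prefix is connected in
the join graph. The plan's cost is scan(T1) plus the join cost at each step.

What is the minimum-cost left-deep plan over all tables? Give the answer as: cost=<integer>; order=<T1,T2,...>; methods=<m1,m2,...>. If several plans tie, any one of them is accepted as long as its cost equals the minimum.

Selinger DP (subsets sized 1..n):
  {B}: scan cost=50, card=50
  {A}: scan cost=300, card=300
  {C}: scan cost=80, card=80
  {AB}: card=150; try (B,hash)→1200, (A,merge)→3400, (B,merge)→3650, (A,hash)→5500, (A,nl)→15050, (B,nl)→15300; best=1200 via (B,hash)
  {BC}: card=250; try (C,nl_idx)→650, (B,hash)→760, (C,merge)→1040, (B,merge)→1070, (C,hash)→1220, (C,nl)→4050 …(+1); best=650 via (C,nl_idx)
  {AC}: card=12000; try (C,hash)→1720, (A,merge)→3720, (C,merge)→3940, (A,hash)→5560, (C,nl_idx)→14400, (A,nl)→24080 …(+1); best=1720 via (C,hash)
  {ABC}: card=375; try (C,hash)→2470, (C,nl_idx)→2625, (C,merge)→3190, (A,merge)→5900, (A,hash)→6300, (C,nl)→13200 …(+4); best=2470 via (C,hash)

cost=2470; order=A,B,C; methods=hash,hash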